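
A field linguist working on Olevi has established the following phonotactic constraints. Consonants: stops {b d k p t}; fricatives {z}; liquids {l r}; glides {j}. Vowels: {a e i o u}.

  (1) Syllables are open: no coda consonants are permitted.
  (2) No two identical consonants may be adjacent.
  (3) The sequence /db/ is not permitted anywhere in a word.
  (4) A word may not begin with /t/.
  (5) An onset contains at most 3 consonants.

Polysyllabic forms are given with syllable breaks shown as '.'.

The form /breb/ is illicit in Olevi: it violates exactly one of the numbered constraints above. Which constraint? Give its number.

/breb/: syllable 1 coda /b/ has 1 consonant (> 0).
This is a violation of constraint 1: "Syllables are open: no coda consonants are permitted."
The remaining constraints (2, 3, 4, 5) are satisfied.

1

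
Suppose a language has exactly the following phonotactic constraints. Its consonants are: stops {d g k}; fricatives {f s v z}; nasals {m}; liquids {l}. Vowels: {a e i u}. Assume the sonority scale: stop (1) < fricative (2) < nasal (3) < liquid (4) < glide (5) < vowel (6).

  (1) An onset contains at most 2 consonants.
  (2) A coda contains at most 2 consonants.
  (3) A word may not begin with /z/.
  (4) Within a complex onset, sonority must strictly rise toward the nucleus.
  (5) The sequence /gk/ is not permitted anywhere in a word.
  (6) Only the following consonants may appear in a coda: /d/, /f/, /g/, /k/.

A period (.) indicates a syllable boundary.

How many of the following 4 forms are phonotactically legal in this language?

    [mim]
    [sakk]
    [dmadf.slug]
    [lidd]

[mim] — violates constraint 6: syllable 1 coda contains /m/, which is not a licensed coda consonant → phonotactically illegal
[sakk] — σ1 onset /s/, coda /kk/ (2C) ok → phonotactically legal
[dmadf.slug] — σ1 onset /dm/ (1→3 rises), coda /df/ (2C) ok; σ2 onset /sl/ (2→4 rises), coda /g/ ok → phonotactically legal
[lidd] — σ1 onset /l/, coda /dd/ (2C) ok → phonotactically legal
Phonotactically legal: [sakk], [dmadf.slug], [lidd] → 3.

3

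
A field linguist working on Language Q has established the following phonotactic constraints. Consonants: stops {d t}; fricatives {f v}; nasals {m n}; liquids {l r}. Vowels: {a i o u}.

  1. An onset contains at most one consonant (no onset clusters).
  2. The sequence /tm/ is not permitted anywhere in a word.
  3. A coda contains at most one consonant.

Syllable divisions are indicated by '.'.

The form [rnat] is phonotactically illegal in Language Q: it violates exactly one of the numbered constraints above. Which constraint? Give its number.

[rnat]: syllable 1 onset /rn/ has 2 consonants (> 1).
This is a violation of constraint 1: "An onset contains at most one consonant (no onset clusters)."
The remaining constraints (2, 3) are satisfied.

1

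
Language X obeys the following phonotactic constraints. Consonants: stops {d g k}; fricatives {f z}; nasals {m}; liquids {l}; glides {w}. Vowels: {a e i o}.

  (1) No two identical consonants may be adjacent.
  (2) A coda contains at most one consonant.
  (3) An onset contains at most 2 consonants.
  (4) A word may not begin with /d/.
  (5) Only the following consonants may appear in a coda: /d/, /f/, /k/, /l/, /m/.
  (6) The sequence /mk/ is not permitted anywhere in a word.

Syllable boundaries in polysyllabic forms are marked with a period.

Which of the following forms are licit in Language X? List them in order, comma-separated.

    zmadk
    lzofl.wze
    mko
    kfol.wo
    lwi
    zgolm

zmadk — violates constraint 2: syllable 1 coda /dk/ has 2 consonants (> 1) → illicit
lzofl.wze — violates constraint 2: syllable 1 coda /fl/ has 2 consonants (> 1) → illicit
mko — violates constraint 6: contains banned sequence /mk/ → illicit
kfol.wo — σ1 onset /kf/ (2C), coda /l/ ok; σ2 onset /w/, coda /∅/ ok → licit
lwi — σ1 onset /lw/ (2C), coda /∅/ ok → licit
zgolm — violates constraint 2: syllable 1 coda /lm/ has 2 consonants (> 1) → illicit

kfol.wo, lwi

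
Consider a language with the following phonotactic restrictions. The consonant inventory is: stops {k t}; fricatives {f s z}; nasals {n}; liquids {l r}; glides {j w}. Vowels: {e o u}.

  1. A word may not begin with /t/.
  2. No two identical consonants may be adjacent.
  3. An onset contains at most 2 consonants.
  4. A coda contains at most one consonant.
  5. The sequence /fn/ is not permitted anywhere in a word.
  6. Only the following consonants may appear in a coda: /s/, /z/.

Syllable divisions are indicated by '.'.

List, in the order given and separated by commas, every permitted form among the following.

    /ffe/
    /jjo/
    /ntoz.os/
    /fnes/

/ffe/ — violates constraint 2: adjacent identical consonants /ff/ → not permitted
/jjo/ — violates constraint 2: adjacent identical consonants /jj/ → not permitted
/ntoz.os/ — σ1 onset /nt/ (2C), coda /z/ ok; σ2 onset /∅/, coda /s/ ok → permitted
/fnes/ — violates constraint 5: contains banned sequence /fn/ → not permitted

/ntoz.os/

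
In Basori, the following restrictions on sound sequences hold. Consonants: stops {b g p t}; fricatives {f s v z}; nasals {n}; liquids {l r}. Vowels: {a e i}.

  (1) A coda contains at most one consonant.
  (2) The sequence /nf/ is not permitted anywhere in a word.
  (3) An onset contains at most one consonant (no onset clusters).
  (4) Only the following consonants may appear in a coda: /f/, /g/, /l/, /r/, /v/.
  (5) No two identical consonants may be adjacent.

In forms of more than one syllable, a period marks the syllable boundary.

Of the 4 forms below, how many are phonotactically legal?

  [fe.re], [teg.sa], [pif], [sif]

[fe.re] — σ1 onset /f/, coda /∅/ ok; σ2 onset /r/, coda /∅/ ok → phonotactically legal
[teg.sa] — σ1 onset /t/, coda /g/ ok; σ2 onset /s/, coda /∅/ ok → phonotactically legal
[pif] — σ1 onset /p/, coda /f/ ok → phonotactically legal
[sif] — σ1 onset /s/, coda /f/ ok → phonotactically legal
Phonotactically legal: [fe.re], [teg.sa], [pif], [sif] → 4.

4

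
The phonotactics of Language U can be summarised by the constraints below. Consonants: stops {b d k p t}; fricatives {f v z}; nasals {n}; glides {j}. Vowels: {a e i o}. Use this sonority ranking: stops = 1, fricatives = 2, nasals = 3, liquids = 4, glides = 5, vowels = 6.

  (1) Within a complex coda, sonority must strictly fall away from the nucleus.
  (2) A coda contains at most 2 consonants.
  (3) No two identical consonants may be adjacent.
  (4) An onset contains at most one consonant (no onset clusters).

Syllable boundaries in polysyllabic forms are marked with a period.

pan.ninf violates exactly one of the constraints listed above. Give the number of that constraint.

pan.ninf: adjacent identical consonants /nn/.
This is a violation of constraint 3: "No two identical consonants may be adjacent."
The remaining constraints (1, 2, 4) are satisfied.

3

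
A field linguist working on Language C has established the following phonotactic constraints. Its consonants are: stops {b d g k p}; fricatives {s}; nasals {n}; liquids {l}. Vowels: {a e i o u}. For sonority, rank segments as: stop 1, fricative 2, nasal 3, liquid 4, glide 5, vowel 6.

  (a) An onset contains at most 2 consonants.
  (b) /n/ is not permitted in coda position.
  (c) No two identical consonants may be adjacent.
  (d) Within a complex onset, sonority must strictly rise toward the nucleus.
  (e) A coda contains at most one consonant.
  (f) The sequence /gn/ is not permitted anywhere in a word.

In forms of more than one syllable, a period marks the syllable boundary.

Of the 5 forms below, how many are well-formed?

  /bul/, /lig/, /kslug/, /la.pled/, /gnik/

3

/bul/ — σ1 onset /b/, coda /l/ ok → well-formed
/lig/ — σ1 onset /l/, coda /g/ ok → well-formed
/kslug/ — violates constraint (a): syllable 1 onset /ksl/ has 3 consonants (> 2) → ill-formed
/la.pled/ — σ1 onset /l/, coda /∅/ ok; σ2 onset /pl/ (1→4 rises), coda /d/ ok → well-formed
/gnik/ — violates constraint (f): contains banned sequence /gn/ → ill-formed
Well-formed: /bul/, /lig/, /la.pled/ → 3.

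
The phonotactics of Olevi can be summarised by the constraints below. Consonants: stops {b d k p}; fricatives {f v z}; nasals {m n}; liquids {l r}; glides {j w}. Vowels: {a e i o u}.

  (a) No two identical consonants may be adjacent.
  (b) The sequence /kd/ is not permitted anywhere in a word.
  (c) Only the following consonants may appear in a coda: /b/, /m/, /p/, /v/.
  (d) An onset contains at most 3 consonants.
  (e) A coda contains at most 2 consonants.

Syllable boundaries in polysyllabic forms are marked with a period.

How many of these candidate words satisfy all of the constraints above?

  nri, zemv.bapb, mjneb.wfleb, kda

nri — σ1 onset /nr/ (2C), coda /∅/ ok → well-formed
zemv.bapb — σ1 onset /z/, coda /mv/ (2C) ok; σ2 onset /b/, coda /pb/ (2C) ok → well-formed
mjneb.wfleb — σ1 onset /mjn/ (3C), coda /b/ ok; σ2 onset /wfl/ (3C), coda /b/ ok → well-formed
kda — violates constraint (b): contains banned sequence /kd/ → ill-formed
Well-formed: nri, zemv.bapb, mjneb.wfleb → 3.

3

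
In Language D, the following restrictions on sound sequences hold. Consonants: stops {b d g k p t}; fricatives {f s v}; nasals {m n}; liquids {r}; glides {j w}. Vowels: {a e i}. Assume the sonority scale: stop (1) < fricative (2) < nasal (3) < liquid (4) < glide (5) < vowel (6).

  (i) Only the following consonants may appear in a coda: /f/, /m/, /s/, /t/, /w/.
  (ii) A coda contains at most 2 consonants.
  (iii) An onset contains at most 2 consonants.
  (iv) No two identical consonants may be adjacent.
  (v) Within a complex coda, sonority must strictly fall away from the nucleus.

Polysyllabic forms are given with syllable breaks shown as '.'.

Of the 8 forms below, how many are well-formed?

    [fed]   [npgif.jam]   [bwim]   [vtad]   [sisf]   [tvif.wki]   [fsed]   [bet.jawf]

[fed] — violates constraint (i): syllable 1 coda contains /d/, which is not a licensed coda consonant → ill-formed
[npgif.jam] — violates constraint (iii): syllable 1 onset /npg/ has 3 consonants (> 2) → ill-formed
[bwim] — σ1 onset /bw/ (2C), coda /m/ ok → well-formed
[vtad] — violates constraint (i): syllable 1 coda contains /d/, which is not a licensed coda consonant → ill-formed
[sisf] — violates constraint (v): syllable 1 coda /sf/: /s/ (fricative, 2) → /f/ (fricative, 2) does not fall → ill-formed
[tvif.wki] — σ1 onset /tv/ (2C), coda /f/ ok; σ2 onset /wk/ (2C), coda /∅/ ok → well-formed
[fsed] — violates constraint (i): syllable 1 coda contains /d/, which is not a licensed coda consonant → ill-formed
[bet.jawf] — σ1 onset /b/, coda /t/ ok; σ2 onset /j/, coda /wf/ (5→2 falls) ok → well-formed
Well-formed: [bwim], [tvif.wki], [bet.jawf] → 3.

3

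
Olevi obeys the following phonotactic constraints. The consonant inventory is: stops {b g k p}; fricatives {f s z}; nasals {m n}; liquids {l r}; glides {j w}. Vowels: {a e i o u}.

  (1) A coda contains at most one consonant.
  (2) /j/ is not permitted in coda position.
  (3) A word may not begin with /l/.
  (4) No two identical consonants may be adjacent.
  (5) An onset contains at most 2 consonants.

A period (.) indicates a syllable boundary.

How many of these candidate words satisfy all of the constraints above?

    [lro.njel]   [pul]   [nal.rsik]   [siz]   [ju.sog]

[lro.njel] — violates constraint 3: word begins with /l/ → phonotactically illegal
[pul] — σ1 onset /p/, coda /l/ ok → phonotactically legal
[nal.rsik] — σ1 onset /n/, coda /l/ ok; σ2 onset /rs/ (2C), coda /k/ ok → phonotactically legal
[siz] — σ1 onset /s/, coda /z/ ok → phonotactically legal
[ju.sog] — σ1 onset /j/, coda /∅/ ok; σ2 onset /s/, coda /g/ ok → phonotactically legal
Phonotactically legal: [pul], [nal.rsik], [siz], [ju.sog] → 4.

4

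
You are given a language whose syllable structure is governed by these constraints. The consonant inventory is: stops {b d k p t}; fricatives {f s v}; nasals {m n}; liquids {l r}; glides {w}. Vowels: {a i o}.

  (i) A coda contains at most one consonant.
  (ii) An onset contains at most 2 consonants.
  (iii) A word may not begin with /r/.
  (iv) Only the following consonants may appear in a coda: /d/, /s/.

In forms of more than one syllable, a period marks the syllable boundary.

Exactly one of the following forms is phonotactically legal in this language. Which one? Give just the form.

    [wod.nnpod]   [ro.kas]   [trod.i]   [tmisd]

[trod.i]

[wod.nnpod] — violates constraint (ii): syllable 2 onset /nnp/ has 3 consonants (> 2) → phonotactically illegal
[ro.kas] — violates constraint (iii): word begins with /r/ → phonotactically illegal
[trod.i] — σ1 onset /tr/ (2C), coda /d/ ok; σ2 onset /∅/, coda /∅/ ok → phonotactically legal
[tmisd] — violates constraint (i): syllable 1 coda /sd/ has 2 consonants (> 1) → phonotactically illegal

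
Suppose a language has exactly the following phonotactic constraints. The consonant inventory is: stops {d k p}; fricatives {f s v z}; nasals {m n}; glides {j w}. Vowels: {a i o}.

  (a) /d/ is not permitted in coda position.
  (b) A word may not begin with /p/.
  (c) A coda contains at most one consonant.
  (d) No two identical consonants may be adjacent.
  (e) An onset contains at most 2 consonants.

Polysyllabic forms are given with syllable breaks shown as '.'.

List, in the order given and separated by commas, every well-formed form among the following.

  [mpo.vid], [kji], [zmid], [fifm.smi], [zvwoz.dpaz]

[mpo.vid] — violates constraint (a): syllable 2 coda contains /d/ → ill-formed
[kji] — σ1 onset /kj/ (2C), coda /∅/ ok → well-formed
[zmid] — violates constraint (a): syllable 1 coda contains /d/ → ill-formed
[fifm.smi] — violates constraint (c): syllable 1 coda /fm/ has 2 consonants (> 1) → ill-formed
[zvwoz.dpaz] — violates constraint (e): syllable 1 onset /zvw/ has 3 consonants (> 2) → ill-formed

[kji]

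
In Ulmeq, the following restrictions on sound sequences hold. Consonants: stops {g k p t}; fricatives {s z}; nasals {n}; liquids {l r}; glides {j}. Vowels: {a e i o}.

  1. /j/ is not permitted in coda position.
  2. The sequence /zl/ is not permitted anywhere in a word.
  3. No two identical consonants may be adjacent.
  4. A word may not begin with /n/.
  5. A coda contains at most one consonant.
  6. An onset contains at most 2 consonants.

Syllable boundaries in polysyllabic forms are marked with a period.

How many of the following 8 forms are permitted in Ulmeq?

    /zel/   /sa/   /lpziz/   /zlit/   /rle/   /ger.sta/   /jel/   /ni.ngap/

/zel/ — σ1 onset /z/, coda /l/ ok → permitted
/sa/ — σ1 onset /s/, coda /∅/ ok → permitted
/lpziz/ — violates constraint 6: syllable 1 onset /lpz/ has 3 consonants (> 2) → not permitted
/zlit/ — violates constraint 2: contains banned sequence /zl/ → not permitted
/rle/ — σ1 onset /rl/ (2C), coda /∅/ ok → permitted
/ger.sta/ — σ1 onset /g/, coda /r/ ok; σ2 onset /st/ (2C), coda /∅/ ok → permitted
/jel/ — σ1 onset /j/, coda /l/ ok → permitted
/ni.ngap/ — violates constraint 4: word begins with /n/ → not permitted
Permitted: /zel/, /sa/, /rle/, /ger.sta/, /jel/ → 5.

5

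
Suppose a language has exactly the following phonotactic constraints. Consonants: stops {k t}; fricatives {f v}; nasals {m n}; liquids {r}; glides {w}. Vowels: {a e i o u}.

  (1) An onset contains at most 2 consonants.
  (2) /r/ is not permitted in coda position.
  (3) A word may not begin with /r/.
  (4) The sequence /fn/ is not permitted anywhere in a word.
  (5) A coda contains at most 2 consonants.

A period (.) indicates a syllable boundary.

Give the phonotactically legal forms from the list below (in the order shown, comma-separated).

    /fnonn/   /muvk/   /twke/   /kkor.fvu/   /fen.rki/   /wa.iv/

/fnonn/ — violates constraint 4: contains banned sequence /fn/ → phonotactically illegal
/muvk/ — σ1 onset /m/, coda /vk/ (2C) ok → phonotactically legal
/twke/ — violates constraint 1: syllable 1 onset /twk/ has 3 consonants (> 2) → phonotactically illegal
/kkor.fvu/ — violates constraint 2: syllable 1 coda contains /r/ → phonotactically illegal
/fen.rki/ — σ1 onset /f/, coda /n/ ok; σ2 onset /rk/ (2C), coda /∅/ ok → phonotactically legal
/wa.iv/ — σ1 onset /w/, coda /∅/ ok; σ2 onset /∅/, coda /v/ ok → phonotactically legal

/muvk/, /fen.rki/, /wa.iv/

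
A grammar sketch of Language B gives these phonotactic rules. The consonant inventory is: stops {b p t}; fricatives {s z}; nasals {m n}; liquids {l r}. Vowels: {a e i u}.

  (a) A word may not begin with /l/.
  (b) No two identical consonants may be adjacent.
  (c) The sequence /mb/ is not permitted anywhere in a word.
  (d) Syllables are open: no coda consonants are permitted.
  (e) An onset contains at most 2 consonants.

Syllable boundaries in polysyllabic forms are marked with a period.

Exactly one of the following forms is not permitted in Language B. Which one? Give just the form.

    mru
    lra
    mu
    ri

lra

mru — σ1 onset /mr/ (2C), coda /∅/ ok → permitted
lra — violates constraint (a): word begins with /l/ → not permitted
mu — σ1 onset /m/, coda /∅/ ok → permitted
ri — σ1 onset /r/, coda /∅/ ok → permitted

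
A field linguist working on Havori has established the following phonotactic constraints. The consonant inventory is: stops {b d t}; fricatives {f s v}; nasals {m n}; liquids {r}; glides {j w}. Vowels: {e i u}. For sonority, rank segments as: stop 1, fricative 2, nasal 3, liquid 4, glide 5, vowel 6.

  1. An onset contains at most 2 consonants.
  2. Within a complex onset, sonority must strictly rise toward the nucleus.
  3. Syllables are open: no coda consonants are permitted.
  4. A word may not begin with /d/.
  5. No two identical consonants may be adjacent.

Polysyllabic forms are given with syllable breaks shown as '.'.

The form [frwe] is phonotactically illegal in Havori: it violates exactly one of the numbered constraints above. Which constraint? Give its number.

1

[frwe]: syllable 1 onset /frw/ has 3 consonants (> 2).
This is a violation of constraint 1: "An onset contains at most 2 consonants."
The remaining constraints (2, 3, 4, 5) are satisfied.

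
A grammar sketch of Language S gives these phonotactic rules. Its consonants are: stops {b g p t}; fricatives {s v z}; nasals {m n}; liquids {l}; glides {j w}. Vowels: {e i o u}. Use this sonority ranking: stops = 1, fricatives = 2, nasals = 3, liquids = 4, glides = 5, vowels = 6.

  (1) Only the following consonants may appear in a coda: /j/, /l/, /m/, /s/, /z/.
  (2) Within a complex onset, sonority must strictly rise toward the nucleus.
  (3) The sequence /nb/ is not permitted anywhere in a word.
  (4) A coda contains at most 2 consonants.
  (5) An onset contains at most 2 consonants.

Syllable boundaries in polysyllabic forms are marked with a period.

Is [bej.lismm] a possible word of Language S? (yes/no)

[bej.lismm] — violates constraint 4: syllable 2 coda /smm/ has 3 consonants (> 2) → ill-formed

no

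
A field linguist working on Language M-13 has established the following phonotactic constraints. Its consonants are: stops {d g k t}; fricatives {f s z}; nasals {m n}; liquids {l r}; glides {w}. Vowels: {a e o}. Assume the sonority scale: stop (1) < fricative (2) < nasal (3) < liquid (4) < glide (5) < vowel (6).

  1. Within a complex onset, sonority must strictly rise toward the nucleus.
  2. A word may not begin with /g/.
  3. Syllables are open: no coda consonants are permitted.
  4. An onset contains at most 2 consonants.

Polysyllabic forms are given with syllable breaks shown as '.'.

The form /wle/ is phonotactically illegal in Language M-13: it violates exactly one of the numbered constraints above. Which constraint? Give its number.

/wle/: syllable 1 onset /wl/: /w/ (glide, 5) → /l/ (liquid, 4) does not rise.
This is a violation of constraint 1: "Within a complex onset, sonority must strictly rise toward the nucleus."
The remaining constraints (2, 3, 4) are satisfied.

1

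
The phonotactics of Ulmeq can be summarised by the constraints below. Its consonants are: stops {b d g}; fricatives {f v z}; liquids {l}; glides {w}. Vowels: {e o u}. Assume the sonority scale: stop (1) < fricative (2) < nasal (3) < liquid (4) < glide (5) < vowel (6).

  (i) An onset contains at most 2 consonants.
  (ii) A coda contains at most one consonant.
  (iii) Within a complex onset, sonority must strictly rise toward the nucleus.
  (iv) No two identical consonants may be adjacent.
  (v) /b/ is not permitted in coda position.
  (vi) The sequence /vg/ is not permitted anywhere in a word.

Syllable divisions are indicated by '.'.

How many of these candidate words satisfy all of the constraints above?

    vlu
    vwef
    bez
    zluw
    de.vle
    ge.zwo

vlu — σ1 onset /vl/ (2→4 rises), coda /∅/ ok → licit
vwef — σ1 onset /vw/ (2→5 rises), coda /f/ ok → licit
bez — σ1 onset /b/, coda /z/ ok → licit
zluw — σ1 onset /zl/ (2→4 rises), coda /w/ ok → licit
de.vle — σ1 onset /d/, coda /∅/ ok; σ2 onset /vl/ (2→4 rises), coda /∅/ ok → licit
ge.zwo — σ1 onset /g/, coda /∅/ ok; σ2 onset /zw/ (2→5 rises), coda /∅/ ok → licit
Licit: vlu, vwef, bez, zluw, de.vle, ge.zwo → 6.

6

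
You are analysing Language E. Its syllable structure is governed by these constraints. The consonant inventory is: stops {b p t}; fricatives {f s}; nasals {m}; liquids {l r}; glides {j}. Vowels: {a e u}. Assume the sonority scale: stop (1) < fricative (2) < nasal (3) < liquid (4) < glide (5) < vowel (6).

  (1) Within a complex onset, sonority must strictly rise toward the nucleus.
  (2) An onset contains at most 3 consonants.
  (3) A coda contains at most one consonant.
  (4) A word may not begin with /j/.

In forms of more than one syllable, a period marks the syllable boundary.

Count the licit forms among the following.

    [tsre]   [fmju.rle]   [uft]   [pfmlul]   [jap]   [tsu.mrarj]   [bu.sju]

2

[tsre] — σ1 onset /tsr/ (1→2→4 rises), coda /∅/ ok → licit
[fmju.rle] — violates constraint 1: syllable 2 onset /rl/: /r/ (liquid, 4) → /l/ (liquid, 4) does not rise → illicit
[uft] — violates constraint 3: syllable 1 coda /ft/ has 2 consonants (> 1) → illicit
[pfmlul] — violates constraint 2: syllable 1 onset /pfml/ has 4 consonants (> 3) → illicit
[jap] — violates constraint 4: word begins with /j/ → illicit
[tsu.mrarj] — violates constraint 3: syllable 2 coda /rj/ has 2 consonants (> 1) → illicit
[bu.sju] — σ1 onset /b/, coda /∅/ ok; σ2 onset /sj/ (2→5 rises), coda /∅/ ok → licit
Licit: [tsre], [bu.sju] → 2.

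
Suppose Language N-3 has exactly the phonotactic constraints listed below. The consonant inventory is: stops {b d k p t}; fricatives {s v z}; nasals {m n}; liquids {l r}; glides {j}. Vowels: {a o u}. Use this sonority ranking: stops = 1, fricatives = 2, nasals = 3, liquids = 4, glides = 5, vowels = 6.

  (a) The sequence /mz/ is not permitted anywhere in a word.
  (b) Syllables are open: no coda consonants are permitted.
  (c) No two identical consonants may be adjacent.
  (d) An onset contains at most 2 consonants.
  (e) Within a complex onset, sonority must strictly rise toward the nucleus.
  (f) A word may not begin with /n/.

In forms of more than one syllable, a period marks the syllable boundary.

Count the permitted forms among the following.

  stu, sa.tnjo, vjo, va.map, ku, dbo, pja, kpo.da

stu — violates constraint (e): syllable 1 onset /st/: /s/ (fricative, 2) → /t/ (stop, 1) does not rise → not permitted
sa.tnjo — violates constraint (d): syllable 2 onset /tnj/ has 3 consonants (> 2) → not permitted
vjo — σ1 onset /vj/ (2→5 rises), coda /∅/ ok → permitted
va.map — violates constraint (b): syllable 2 coda /p/ has 1 consonant (> 0) → not permitted
ku — σ1 onset /k/, coda /∅/ ok → permitted
dbo — violates constraint (e): syllable 1 onset /db/: /d/ (stop, 1) → /b/ (stop, 1) does not rise → not permitted
pja — σ1 onset /pj/ (1→5 rises), coda /∅/ ok → permitted
kpo.da — violates constraint (e): syllable 1 onset /kp/: /k/ (stop, 1) → /p/ (stop, 1) does not rise → not permitted
Permitted: vjo, ku, pja → 3.

3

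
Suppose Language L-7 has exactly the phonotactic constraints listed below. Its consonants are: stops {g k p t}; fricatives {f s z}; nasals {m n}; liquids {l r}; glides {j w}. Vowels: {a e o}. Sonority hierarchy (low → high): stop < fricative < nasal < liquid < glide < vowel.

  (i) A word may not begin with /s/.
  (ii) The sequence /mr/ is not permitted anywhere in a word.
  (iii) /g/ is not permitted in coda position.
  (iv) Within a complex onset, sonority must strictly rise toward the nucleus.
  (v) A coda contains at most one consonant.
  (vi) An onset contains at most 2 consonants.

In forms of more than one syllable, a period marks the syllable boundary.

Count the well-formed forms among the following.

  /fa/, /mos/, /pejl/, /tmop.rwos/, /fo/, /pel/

/fa/ — σ1 onset /f/, coda /∅/ ok → well-formed
/mos/ — σ1 onset /m/, coda /s/ ok → well-formed
/pejl/ — violates constraint (v): syllable 1 coda /jl/ has 2 consonants (> 1) → ill-formed
/tmop.rwos/ — σ1 onset /tm/ (1→3 rises), coda /p/ ok; σ2 onset /rw/ (4→5 rises), coda /s/ ok → well-formed
/fo/ — σ1 onset /f/, coda /∅/ ok → well-formed
/pel/ — σ1 onset /p/, coda /l/ ok → well-formed
Well-formed: /fa/, /mos/, /tmop.rwos/, /fo/, /pel/ → 5.

5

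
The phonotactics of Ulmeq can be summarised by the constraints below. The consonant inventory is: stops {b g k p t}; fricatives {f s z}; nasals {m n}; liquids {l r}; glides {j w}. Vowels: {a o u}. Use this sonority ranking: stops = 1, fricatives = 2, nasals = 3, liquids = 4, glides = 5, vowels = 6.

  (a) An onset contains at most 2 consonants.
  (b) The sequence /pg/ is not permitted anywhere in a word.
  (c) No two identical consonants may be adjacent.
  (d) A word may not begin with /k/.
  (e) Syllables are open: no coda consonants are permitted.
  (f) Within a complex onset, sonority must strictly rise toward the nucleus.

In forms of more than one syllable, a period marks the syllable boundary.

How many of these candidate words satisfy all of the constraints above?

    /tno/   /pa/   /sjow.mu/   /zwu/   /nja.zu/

/tno/ — σ1 onset /tn/ (1→3 rises), coda /∅/ ok → phonotactically legal
/pa/ — σ1 onset /p/, coda /∅/ ok → phonotactically legal
/sjow.mu/ — violates constraint (e): syllable 1 coda /w/ has 1 consonant (> 0) → phonotactically illegal
/zwu/ — σ1 onset /zw/ (2→5 rises), coda /∅/ ok → phonotactically legal
/nja.zu/ — σ1 onset /nj/ (3→5 rises), coda /∅/ ok; σ2 onset /z/, coda /∅/ ok → phonotactically legal
Phonotactically legal: /tno/, /pa/, /zwu/, /nja.zu/ → 4.

4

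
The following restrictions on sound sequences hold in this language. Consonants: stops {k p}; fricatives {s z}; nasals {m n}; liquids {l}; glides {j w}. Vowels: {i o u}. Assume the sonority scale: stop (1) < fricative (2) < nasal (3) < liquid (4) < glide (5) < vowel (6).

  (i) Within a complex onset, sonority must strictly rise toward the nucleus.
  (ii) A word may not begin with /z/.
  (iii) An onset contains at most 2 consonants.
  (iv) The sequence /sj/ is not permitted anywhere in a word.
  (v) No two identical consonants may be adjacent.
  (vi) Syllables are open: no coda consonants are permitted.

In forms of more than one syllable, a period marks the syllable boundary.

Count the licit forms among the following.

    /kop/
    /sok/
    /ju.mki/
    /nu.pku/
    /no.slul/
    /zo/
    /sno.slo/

1

/kop/ — violates constraint (vi): syllable 1 coda /p/ has 1 consonant (> 0) → illicit
/sok/ — violates constraint (vi): syllable 1 coda /k/ has 1 consonant (> 0) → illicit
/ju.mki/ — violates constraint (i): syllable 2 onset /mk/: /m/ (nasal, 3) → /k/ (stop, 1) does not rise → illicit
/nu.pku/ — violates constraint (i): syllable 2 onset /pk/: /p/ (stop, 1) → /k/ (stop, 1) does not rise → illicit
/no.slul/ — violates constraint (vi): syllable 2 coda /l/ has 1 consonant (> 0) → illicit
/zo/ — violates constraint (ii): word begins with /z/ → illicit
/sno.slo/ — σ1 onset /sn/ (2→3 rises), coda /∅/ ok; σ2 onset /sl/ (2→4 rises), coda /∅/ ok → licit
Licit: /sno.slo/ → 1.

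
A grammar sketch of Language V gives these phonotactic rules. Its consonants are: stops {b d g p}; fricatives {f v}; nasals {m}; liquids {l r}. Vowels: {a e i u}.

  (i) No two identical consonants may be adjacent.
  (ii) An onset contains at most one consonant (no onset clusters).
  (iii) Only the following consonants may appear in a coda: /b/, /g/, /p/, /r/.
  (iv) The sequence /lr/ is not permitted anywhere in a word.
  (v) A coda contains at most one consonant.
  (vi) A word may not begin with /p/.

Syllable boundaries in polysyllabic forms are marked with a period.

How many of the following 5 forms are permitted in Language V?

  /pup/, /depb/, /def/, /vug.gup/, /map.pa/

/pup/ — violates constraint (vi): word begins with /p/ → not permitted
/depb/ — violates constraint (v): syllable 1 coda /pb/ has 2 consonants (> 1) → not permitted
/def/ — violates constraint (iii): syllable 1 coda contains /f/, which is not a licensed coda consonant → not permitted
/vug.gup/ — violates constraint (i): adjacent identical consonants /gg/ → not permitted
/map.pa/ — violates constraint (i): adjacent identical consonants /pp/ → not permitted
No form is permitted → 0.

0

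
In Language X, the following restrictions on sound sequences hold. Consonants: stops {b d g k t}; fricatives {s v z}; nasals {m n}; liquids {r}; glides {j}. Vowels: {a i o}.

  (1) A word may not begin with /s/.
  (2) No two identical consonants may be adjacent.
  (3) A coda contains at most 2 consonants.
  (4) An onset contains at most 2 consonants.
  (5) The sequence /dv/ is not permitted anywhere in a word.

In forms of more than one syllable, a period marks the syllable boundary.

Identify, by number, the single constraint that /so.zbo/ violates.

1

/so.zbo/: word begins with /s/.
This is a violation of constraint 1: "A word may not begin with /s/."
The remaining constraints (2, 3, 4, 5) are satisfied.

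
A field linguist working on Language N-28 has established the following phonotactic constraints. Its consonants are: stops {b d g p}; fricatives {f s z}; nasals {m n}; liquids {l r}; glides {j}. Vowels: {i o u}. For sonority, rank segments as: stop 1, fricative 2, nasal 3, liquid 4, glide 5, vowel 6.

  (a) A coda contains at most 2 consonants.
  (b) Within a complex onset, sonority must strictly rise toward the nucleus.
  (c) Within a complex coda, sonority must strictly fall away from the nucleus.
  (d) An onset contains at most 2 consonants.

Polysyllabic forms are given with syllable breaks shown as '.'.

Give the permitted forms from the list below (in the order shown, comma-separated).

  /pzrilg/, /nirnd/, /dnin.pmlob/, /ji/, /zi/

/pzrilg/ — violates constraint (d): syllable 1 onset /pzr/ has 3 consonants (> 2) → not permitted
/nirnd/ — violates constraint (a): syllable 1 coda /rnd/ has 3 consonants (> 2) → not permitted
/dnin.pmlob/ — violates constraint (d): syllable 2 onset /pml/ has 3 consonants (> 2) → not permitted
/ji/ — σ1 onset /j/, coda /∅/ ok → permitted
/zi/ — σ1 onset /z/, coda /∅/ ok → permitted

/ji/, /zi/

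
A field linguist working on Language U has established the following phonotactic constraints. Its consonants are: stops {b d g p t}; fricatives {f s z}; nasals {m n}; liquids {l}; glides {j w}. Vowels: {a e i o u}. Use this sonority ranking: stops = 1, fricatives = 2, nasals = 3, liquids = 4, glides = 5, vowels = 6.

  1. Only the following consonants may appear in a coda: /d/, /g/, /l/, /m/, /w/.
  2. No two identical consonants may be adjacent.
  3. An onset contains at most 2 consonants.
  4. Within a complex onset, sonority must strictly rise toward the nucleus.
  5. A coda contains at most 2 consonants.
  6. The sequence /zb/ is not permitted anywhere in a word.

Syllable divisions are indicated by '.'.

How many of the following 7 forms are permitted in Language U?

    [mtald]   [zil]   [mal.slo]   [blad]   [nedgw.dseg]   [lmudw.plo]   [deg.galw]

3

[mtald] — violates constraint 4: syllable 1 onset /mt/: /m/ (nasal, 3) → /t/ (stop, 1) does not rise → not permitted
[zil] — σ1 onset /z/, coda /l/ ok → permitted
[mal.slo] — σ1 onset /m/, coda /l/ ok; σ2 onset /sl/ (2→4 rises), coda /∅/ ok → permitted
[blad] — σ1 onset /bl/ (1→4 rises), coda /d/ ok → permitted
[nedgw.dseg] — violates constraint 5: syllable 1 coda /dgw/ has 3 consonants (> 2) → not permitted
[lmudw.plo] — violates constraint 4: syllable 1 onset /lm/: /l/ (liquid, 4) → /m/ (nasal, 3) does not rise → not permitted
[deg.galw] — violates constraint 2: adjacent identical consonants /gg/ → not permitted
Permitted: [zil], [mal.slo], [blad] → 3.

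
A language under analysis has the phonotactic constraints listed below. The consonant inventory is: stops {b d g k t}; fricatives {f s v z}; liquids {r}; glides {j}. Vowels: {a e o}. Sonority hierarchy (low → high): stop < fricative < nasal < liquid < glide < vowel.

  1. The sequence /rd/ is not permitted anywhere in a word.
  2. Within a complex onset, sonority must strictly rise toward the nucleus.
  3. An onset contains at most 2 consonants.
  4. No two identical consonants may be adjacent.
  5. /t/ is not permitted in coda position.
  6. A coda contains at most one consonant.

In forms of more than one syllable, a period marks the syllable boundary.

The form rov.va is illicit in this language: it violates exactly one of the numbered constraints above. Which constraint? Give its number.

rov.va: adjacent identical consonants /vv/.
This is a violation of constraint 4: "No two identical consonants may be adjacent."
The remaining constraints (1, 2, 3, 5, 6) are satisfied.

4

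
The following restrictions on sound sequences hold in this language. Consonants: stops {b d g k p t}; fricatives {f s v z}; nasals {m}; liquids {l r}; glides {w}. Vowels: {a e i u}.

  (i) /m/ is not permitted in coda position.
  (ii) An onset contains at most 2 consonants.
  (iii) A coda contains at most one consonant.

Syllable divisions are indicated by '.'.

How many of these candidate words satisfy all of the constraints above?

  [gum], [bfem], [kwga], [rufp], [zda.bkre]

[gum] — violates constraint (i): syllable 1 coda contains /m/ → phonotactically illegal
[bfem] — violates constraint (i): syllable 1 coda contains /m/ → phonotactically illegal
[kwga] — violates constraint (ii): syllable 1 onset /kwg/ has 3 consonants (> 2) → phonotactically illegal
[rufp] — violates constraint (iii): syllable 1 coda /fp/ has 2 consonants (> 1) → phonotactically illegal
[zda.bkre] — violates constraint (ii): syllable 2 onset /bkr/ has 3 consonants (> 2) → phonotactically illegal
No form is phonotactically legal → 0.

0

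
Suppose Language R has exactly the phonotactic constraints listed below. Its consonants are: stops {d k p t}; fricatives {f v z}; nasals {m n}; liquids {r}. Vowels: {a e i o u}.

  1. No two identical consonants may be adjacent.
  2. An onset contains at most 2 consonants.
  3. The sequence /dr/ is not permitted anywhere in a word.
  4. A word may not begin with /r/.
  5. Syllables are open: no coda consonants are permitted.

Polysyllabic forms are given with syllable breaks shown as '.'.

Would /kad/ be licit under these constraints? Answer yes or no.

/kad/ — violates constraint 5: syllable 1 coda /d/ has 1 consonant (> 0) → illicit

no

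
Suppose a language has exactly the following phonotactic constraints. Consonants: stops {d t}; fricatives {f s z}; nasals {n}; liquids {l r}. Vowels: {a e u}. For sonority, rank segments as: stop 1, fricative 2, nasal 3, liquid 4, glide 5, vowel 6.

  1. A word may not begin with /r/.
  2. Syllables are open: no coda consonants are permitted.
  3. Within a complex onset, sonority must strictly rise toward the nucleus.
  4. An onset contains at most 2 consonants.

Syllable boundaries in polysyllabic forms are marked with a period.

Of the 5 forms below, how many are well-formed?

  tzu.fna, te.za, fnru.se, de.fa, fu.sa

tzu.fna — σ1 onset /tz/ (1→2 rises), coda /∅/ ok; σ2 onset /fn/ (2→3 rises), coda /∅/ ok → well-formed
te.za — σ1 onset /t/, coda /∅/ ok; σ2 onset /z/, coda /∅/ ok → well-formed
fnru.se — violates constraint 4: syllable 1 onset /fnr/ has 3 consonants (> 2) → ill-formed
de.fa — σ1 onset /d/, coda /∅/ ok; σ2 onset /f/, coda /∅/ ok → well-formed
fu.sa — σ1 onset /f/, coda /∅/ ok; σ2 onset /s/, coda /∅/ ok → well-formed
Well-formed: tzu.fna, te.za, de.fa, fu.sa → 4.

4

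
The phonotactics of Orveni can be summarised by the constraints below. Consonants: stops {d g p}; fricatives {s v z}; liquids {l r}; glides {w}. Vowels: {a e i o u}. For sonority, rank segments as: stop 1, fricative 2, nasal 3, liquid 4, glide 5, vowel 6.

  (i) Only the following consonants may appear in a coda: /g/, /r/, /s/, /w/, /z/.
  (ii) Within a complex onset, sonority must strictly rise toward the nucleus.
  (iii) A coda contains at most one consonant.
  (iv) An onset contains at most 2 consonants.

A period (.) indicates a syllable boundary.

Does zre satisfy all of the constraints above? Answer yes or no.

zre — σ1 onset /zr/ (2→4 rises), coda /∅/ ok → permitted

yes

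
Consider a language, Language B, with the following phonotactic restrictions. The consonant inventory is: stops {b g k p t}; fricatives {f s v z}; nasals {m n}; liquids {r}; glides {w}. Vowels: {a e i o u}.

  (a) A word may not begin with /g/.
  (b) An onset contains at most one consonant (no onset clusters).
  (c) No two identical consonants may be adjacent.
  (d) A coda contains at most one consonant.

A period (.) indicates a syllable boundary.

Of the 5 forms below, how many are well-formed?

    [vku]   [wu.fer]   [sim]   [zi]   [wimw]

3

[vku] — violates constraint (b): syllable 1 onset /vk/ has 2 consonants (> 1) → ill-formed
[wu.fer] — σ1 onset /w/, coda /∅/ ok; σ2 onset /f/, coda /r/ ok → well-formed
[sim] — σ1 onset /s/, coda /m/ ok → well-formed
[zi] — σ1 onset /z/, coda /∅/ ok → well-formed
[wimw] — violates constraint (d): syllable 1 coda /mw/ has 2 consonants (> 1) → ill-formed
Well-formed: [wu.fer], [sim], [zi] → 3.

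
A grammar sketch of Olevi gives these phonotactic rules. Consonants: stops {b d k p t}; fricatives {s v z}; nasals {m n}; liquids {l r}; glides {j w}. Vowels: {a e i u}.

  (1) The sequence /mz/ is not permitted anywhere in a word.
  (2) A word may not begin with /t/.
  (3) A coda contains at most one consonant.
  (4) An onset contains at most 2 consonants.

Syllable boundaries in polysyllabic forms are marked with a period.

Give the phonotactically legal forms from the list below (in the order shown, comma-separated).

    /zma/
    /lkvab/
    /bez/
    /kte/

/zma/ — σ1 onset /zm/ (2C), coda /∅/ ok → phonotactically legal
/lkvab/ — violates constraint 4: syllable 1 onset /lkv/ has 3 consonants (> 2) → phonotactically illegal
/bez/ — σ1 onset /b/, coda /z/ ok → phonotactically legal
/kte/ — σ1 onset /kt/ (2C), coda /∅/ ok → phonotactically legal

/zma/, /bez/, /kte/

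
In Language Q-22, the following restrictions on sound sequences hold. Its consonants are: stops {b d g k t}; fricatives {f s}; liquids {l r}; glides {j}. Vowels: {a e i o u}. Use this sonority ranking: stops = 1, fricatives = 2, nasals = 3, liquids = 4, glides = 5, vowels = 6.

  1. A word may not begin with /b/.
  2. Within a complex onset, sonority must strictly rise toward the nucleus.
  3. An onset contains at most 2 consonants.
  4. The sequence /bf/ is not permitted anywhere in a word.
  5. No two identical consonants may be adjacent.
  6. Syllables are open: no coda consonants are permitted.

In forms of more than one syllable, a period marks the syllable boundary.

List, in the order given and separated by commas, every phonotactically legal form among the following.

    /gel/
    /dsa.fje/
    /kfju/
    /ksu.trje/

/dsa.fje/

/gel/ — violates constraint 6: syllable 1 coda /l/ has 1 consonant (> 0) → phonotactically illegal
/dsa.fje/ — σ1 onset /ds/ (1→2 rises), coda /∅/ ok; σ2 onset /fj/ (2→5 rises), coda /∅/ ok → phonotactically legal
/kfju/ — violates constraint 3: syllable 1 onset /kfj/ has 3 consonants (> 2) → phonotactically illegal
/ksu.trje/ — violates constraint 3: syllable 2 onset /trj/ has 3 consonants (> 2) → phonotactically illegal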